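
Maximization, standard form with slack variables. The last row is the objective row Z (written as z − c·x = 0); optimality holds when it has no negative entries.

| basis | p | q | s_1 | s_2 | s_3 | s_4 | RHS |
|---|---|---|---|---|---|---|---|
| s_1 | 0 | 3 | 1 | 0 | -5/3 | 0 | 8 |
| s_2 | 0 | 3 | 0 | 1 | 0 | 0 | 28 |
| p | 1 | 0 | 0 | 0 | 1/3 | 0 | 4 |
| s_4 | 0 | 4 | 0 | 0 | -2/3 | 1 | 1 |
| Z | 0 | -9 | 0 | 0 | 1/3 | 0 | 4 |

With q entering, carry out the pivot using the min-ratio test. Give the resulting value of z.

Ratio test on column q — row 1: 8/3 = 8/3; row 2: 28/3 = 28/3; row 3: entry 0 ≤ 0; row 4: 1/4 = 1/4. Minimum is 1/4 at row 4 (s_4 leaves); pivot element 4.
Pivot on row 4; the Z-row RHS becomes 4 − (-9)·(1/4) = 25/4.

25/4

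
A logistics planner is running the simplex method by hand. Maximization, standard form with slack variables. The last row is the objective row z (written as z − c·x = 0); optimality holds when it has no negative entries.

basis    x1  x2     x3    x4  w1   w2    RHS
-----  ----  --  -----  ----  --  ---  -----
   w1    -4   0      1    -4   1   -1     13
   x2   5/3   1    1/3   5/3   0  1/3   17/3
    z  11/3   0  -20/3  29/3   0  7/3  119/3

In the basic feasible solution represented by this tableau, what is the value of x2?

x2 is basic (row 2); its value is the RHS of that row, 17/3.

17/3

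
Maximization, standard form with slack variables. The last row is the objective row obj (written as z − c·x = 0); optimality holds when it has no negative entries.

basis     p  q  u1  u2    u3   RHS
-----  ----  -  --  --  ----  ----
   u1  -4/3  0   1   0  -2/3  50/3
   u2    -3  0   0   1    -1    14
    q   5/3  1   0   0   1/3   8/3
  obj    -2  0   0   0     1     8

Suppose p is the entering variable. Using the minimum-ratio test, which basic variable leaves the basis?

q

Column p entries and ratios — u1: -4/3 ≤ 0, skip; u2: -3 ≤ 0, skip; q: (8/3)/(5/3) = 8/5.
Smallest ratio is 8/5 in the row of q, so q leaves.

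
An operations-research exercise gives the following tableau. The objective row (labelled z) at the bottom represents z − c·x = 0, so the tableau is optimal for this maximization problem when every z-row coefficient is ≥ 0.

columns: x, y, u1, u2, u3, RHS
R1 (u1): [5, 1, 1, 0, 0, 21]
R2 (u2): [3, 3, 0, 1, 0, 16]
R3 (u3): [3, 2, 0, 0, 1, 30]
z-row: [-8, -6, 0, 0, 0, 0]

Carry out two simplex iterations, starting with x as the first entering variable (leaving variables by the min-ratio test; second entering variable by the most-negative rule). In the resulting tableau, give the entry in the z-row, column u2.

Ratio test on column x — row 1: 21/5 = 21/5; row 2: 16/3 = 16/3; row 3: 30/3 = 10. Minimum is 21/5 at row 1 (u1 leaves); pivot element 5.
Divide row 1 by 5; eliminate column x from the other rows.
Second iteration: most negative z-row entry is -22/5 in column y, so y enters.
Ratio test on column y — row 1: (21/5)/(1/5) = 21; row 2: (17/5)/(12/5) = 17/12; row 3: (87/5)/(7/5) = 87/7. Minimum is 17/12 at row 2 (u2 leaves); pivot element 12/5.
Divide row 2 by 12/5; eliminate column y from the other rows.
After both pivots, the entry at the z-row, column u2 is 11/6.

11/6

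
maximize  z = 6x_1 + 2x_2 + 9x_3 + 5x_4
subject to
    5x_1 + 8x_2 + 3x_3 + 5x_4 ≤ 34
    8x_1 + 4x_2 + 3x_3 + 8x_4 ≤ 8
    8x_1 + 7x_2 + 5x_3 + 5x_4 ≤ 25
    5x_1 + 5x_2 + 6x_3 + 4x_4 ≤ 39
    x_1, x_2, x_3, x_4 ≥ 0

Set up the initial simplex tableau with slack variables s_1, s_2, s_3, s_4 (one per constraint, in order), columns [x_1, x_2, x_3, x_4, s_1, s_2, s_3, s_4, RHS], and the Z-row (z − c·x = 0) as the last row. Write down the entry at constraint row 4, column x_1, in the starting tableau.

5

Constraint 4 has coefficient 5 on x_1.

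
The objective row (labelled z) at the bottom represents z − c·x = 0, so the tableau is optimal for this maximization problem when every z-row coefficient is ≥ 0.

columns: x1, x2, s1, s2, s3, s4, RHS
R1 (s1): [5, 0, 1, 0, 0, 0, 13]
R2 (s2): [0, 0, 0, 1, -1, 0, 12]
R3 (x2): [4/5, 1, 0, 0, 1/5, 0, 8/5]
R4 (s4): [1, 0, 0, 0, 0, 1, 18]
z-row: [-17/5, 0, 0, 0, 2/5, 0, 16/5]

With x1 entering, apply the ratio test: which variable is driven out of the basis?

Column x1 entries and ratios — s1: 13/5 = 13/5; s2: 0 ≤ 0, skip; x2: (8/5)/(4/5) = 2; s4: 18/1 = 18.
Smallest ratio is 2 in the row of x2, so x2 leaves.

x2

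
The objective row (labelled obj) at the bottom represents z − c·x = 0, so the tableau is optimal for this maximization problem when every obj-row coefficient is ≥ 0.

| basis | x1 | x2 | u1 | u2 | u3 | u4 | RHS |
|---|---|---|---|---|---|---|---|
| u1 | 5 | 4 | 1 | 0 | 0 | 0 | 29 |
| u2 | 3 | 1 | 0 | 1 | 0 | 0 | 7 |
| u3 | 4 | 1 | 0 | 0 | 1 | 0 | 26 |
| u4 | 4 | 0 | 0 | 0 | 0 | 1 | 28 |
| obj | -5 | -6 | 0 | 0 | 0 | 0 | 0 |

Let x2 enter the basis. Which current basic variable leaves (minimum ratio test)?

Column x2 entries and ratios — u1: 29/4 = 29/4; u2: 7/1 = 7; u3: 26/1 = 26; u4: 0 ≤ 0, skip.
Smallest ratio is 7 in the row of u2, so u2 leaves.

u2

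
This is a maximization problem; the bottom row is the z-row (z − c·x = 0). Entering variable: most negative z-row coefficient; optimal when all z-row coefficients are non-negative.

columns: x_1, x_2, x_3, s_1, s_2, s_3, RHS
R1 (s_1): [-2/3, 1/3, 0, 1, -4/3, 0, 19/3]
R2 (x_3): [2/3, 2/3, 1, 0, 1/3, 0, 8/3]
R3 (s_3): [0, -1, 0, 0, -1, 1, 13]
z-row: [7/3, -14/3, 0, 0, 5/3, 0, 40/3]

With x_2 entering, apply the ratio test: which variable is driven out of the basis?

x_3

Column x_2 entries and ratios — s_1: (19/3)/(1/3) = 19; x_3: (8/3)/(2/3) = 4; s_3: -1 ≤ 0, skip.
Smallest ratio is 4 in the row of x_3, so x_3 leaves.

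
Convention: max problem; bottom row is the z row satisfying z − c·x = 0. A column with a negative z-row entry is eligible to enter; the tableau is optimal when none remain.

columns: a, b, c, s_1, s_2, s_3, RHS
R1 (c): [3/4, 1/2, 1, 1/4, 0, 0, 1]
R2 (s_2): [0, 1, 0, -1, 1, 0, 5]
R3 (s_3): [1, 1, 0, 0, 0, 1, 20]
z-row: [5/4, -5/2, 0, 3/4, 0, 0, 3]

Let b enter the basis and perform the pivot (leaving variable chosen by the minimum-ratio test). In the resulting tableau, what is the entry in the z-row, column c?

5

Ratio test on column b — row 1: 1/(1/2) = 2; row 2: 5/1 = 5; row 3: 20/1 = 20. Minimum is 2 at row 1 (c leaves); pivot element 1/2.
Divide row 1 by 1/2; eliminate column b from the other rows.
z-row update in column c: 0 − (-5/2)·2 = 5.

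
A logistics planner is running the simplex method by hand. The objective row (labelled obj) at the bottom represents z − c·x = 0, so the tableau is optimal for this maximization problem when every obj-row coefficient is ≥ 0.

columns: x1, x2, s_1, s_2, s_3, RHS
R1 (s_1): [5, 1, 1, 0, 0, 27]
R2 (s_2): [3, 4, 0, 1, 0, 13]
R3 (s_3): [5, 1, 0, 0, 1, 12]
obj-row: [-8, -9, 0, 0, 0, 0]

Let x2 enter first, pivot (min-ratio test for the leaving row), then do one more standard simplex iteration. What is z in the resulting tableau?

541/17

Ratio test on column x2 — row 1: 27/1 = 27; row 2: 13/4 = 13/4; row 3: 12/1 = 12. Minimum is 13/4 at row 2 (s_2 leaves); pivot element 4.
Pivot on row 2; the obj-row RHS becomes 0 − (-9)·(13/4) = 117/4.
Next entering variable (most negative obj-row entry -5/4): x1.
Ratio test on column x1 — row 1: (95/4)/(17/4) = 95/17; row 2: (13/4)/(3/4) = 13/3; row 3: (35/4)/(17/4) = 35/17. Minimum is 35/17 at row 3 (s_3 leaves); pivot element 17/4.
After the second pivot the obj-row RHS is 117/4 − (-5/4)·(35/17) = 541/17.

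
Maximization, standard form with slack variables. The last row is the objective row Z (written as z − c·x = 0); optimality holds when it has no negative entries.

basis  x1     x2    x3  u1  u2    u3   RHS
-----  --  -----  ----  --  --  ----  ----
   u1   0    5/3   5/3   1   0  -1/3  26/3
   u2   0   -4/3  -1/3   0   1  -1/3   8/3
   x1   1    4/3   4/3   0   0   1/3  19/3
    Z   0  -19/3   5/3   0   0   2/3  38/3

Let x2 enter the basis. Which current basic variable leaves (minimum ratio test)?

x1

Column x2 entries and ratios — u1: (26/3)/(5/3) = 26/5; u2: -4/3 ≤ 0, skip; x1: (19/3)/(4/3) = 19/4.
Smallest ratio is 19/4 in the row of x1, so x1 leaves.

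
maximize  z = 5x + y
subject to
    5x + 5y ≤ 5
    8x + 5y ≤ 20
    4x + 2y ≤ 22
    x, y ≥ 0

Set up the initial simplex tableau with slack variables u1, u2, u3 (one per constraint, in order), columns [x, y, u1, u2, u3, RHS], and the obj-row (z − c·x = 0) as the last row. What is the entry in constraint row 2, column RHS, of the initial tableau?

20

The RHS of constraint 2 is b_2 = 20.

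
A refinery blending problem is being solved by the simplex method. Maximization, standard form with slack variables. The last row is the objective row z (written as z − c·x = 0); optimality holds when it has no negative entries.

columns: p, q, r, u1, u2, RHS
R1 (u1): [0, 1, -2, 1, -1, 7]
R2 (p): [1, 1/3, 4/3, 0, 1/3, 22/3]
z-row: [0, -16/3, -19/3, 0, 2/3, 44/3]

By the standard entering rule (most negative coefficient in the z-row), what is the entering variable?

Negative z-row entries: q: -16/3, r: -19/3.
The most negative is -19/3 in column r, so r enters.

r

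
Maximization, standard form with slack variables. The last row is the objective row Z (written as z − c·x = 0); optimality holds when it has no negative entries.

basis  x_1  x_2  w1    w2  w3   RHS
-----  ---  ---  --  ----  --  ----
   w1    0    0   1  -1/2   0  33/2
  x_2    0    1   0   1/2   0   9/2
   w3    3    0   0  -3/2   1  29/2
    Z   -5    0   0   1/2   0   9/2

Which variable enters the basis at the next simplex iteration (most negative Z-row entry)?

x_1

Negative Z-row entries: x_1: -5.
The most negative is -5 in column x_1, so x_1 enters.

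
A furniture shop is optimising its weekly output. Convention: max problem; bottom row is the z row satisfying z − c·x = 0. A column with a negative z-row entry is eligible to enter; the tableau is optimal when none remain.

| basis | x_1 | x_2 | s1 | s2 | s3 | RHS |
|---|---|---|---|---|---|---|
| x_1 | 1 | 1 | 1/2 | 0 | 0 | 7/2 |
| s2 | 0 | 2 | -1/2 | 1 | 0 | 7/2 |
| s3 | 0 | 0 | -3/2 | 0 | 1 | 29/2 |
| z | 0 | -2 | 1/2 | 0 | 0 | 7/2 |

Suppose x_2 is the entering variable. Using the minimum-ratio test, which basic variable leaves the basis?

Column x_2 entries and ratios — x_1: (7/2)/1 = 7/2; s2: (7/2)/2 = 7/4; s3: 0 ≤ 0, skip.
Smallest ratio is 7/4 in the row of s2, so s2 leaves.

s2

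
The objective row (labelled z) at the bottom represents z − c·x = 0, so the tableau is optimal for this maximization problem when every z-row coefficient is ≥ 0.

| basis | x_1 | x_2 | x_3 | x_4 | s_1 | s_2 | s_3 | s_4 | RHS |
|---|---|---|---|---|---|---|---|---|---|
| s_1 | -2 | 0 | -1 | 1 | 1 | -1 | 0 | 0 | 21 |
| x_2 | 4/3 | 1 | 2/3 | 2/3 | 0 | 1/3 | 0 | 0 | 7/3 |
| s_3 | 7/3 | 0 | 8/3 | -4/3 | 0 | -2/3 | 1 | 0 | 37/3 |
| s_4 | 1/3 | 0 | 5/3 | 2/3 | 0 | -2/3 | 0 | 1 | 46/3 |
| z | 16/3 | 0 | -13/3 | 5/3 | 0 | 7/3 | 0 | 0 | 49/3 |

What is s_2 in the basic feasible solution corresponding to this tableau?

s_2 is not in the basis, so in the current basic feasible solution s_2 = 0.

0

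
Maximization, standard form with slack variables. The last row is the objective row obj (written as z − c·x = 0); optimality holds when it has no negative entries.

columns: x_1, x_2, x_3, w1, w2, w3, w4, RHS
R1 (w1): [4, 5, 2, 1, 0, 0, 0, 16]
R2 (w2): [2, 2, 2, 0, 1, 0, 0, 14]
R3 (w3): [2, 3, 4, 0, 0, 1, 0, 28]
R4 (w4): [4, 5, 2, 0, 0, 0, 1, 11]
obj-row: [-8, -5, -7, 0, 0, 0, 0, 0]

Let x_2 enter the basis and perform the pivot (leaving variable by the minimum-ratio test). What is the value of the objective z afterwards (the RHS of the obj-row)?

Ratio test on column x_2 — row 1: 16/5 = 16/5; row 2: 14/2 = 7; row 3: 28/3 = 28/3; row 4: 11/5 = 11/5. Minimum is 11/5 at row 4 (w4 leaves); pivot element 5.
Pivot on row 4; the obj-row RHS becomes 0 − (-5)·(11/5) = 11.

11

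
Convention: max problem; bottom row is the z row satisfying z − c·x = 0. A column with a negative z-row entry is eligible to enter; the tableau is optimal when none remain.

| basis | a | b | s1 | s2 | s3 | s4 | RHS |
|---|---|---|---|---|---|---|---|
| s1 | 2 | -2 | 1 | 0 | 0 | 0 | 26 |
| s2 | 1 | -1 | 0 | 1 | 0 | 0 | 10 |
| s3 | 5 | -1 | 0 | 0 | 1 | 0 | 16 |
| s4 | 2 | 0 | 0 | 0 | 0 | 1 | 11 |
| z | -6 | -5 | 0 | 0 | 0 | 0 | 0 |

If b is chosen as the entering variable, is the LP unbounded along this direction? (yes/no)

yes

Every constraint-row entry in column b is ≤ 0, so increasing b is unbounded.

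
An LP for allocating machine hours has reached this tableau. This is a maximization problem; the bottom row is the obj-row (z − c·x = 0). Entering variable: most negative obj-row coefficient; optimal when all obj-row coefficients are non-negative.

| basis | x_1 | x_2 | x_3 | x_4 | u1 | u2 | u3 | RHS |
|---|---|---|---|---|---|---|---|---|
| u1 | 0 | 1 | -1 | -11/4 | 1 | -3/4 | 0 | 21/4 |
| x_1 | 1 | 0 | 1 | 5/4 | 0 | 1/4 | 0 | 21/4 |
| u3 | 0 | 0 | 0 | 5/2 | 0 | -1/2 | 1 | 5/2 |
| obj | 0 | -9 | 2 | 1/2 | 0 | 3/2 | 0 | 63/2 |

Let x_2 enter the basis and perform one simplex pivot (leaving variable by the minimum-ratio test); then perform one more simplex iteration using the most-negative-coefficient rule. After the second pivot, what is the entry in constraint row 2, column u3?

Ratio test on column x_2 — row 1: (21/4)/1 = 21/4; row 2: entry 0 ≤ 0; row 3: entry 0 ≤ 0. Minimum is 21/4 at row 1 (u1 leaves); pivot element 1.
Divide row 1 by 1; eliminate column x_2 from the other rows.
Second iteration: most negative obj-row entry is -97/4 in column x_4, so x_4 enters.
Ratio test on column x_4 — row 1: entry -11/4 ≤ 0; row 2: (21/4)/(5/4) = 21/5; row 3: (5/2)/(5/2) = 1. Minimum is 1 at row 3 (u3 leaves); pivot element 5/2.
Divide row 3 by 5/2; eliminate column x_4 from the other rows.
After both pivots, the entry at constraint row 2, column u3 is -1/2.

-1/2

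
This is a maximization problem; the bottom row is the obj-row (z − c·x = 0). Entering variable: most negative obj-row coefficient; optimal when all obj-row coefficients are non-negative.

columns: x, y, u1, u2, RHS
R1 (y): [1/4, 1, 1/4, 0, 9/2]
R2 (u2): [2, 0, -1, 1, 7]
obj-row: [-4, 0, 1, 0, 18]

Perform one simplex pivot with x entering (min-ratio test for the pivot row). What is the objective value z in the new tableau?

Ratio test on column x — row 1: (9/2)/(1/4) = 18; row 2: 7/2 = 7/2. Minimum is 7/2 at row 2 (u2 leaves); pivot element 2.
Pivot on row 2; the obj-row RHS becomes 18 − (-4)·(7/2) = 32.

32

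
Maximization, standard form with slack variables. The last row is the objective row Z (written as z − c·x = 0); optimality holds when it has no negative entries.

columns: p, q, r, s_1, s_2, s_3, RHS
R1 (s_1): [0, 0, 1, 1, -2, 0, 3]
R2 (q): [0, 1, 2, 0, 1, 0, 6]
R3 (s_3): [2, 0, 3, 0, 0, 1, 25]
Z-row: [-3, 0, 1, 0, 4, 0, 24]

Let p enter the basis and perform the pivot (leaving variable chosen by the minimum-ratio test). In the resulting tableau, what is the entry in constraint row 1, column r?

1

Ratio test on column p — row 1: entry 0 ≤ 0; row 2: entry 0 ≤ 0; row 3: 25/2 = 25/2. Minimum is 25/2 at row 3 (s_3 leaves); pivot element 2.
Divide row 3 by 2; eliminate column p from the other rows.
Row 1 update in column r: 1 − 0·(3/2) = 1.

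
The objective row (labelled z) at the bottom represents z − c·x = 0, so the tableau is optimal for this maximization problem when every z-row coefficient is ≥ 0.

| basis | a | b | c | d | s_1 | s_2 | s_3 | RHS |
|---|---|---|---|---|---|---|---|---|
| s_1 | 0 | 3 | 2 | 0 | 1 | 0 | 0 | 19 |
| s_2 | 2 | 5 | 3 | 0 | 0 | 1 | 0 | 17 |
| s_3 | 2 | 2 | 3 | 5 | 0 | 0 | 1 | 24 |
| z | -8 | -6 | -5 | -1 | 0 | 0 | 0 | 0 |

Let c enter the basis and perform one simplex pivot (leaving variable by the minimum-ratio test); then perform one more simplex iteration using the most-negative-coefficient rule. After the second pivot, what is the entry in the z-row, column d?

-1

Ratio test on column c — row 1: 19/2 = 19/2; row 2: 17/3 = 17/3; row 3: 24/3 = 8. Minimum is 17/3 at row 2 (s_2 leaves); pivot element 3.
Divide row 2 by 3; eliminate column c from the other rows.
Second iteration: most negative z-row entry is -14/3 in column a, so a enters.
Ratio test on column a — row 1: entry -4/3 ≤ 0; row 2: (17/3)/(2/3) = 17/2; row 3: entry 0 ≤ 0. Minimum is 17/2 at row 2 (c leaves); pivot element 2/3.
Divide row 2 by 2/3; eliminate column a from the other rows.
After both pivots, the entry at the z-row, column d is -1.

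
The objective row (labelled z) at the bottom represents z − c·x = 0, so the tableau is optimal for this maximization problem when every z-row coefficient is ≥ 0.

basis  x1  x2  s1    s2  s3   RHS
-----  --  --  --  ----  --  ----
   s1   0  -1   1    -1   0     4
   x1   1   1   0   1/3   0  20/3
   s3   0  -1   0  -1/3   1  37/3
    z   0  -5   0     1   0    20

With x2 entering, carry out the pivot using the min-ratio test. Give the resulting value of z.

Ratio test on column x2 — row 1: entry -1 ≤ 0; row 2: (20/3)/1 = 20/3; row 3: entry -1 ≤ 0. Minimum is 20/3 at row 2 (x1 leaves); pivot element 1.
Pivot on row 2; the z-row RHS becomes 20 − (-5)·(20/3) = 160/3.

160/3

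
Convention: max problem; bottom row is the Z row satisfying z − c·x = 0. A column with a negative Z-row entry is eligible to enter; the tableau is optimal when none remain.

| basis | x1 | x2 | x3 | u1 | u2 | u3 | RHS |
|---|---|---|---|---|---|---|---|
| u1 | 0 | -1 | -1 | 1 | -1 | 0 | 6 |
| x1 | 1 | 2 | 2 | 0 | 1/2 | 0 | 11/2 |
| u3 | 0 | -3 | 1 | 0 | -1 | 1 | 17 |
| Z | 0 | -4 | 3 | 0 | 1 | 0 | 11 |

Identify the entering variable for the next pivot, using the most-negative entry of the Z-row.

Negative Z-row entries: x2: -4.
The most negative is -4 in column x2, so x2 enters.

x2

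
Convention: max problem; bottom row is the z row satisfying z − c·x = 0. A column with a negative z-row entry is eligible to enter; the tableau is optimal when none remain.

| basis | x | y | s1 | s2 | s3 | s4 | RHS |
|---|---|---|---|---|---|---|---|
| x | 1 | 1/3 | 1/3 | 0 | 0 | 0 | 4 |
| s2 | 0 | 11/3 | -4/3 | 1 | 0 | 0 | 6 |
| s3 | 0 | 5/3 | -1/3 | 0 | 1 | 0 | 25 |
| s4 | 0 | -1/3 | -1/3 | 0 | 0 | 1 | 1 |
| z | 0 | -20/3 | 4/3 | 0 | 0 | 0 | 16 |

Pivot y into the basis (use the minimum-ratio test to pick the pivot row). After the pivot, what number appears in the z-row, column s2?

20/11

Ratio test on column y — row 1: 4/(1/3) = 12; row 2: 6/(11/3) = 18/11; row 3: 25/(5/3) = 15; row 4: entry -1/3 ≤ 0. Minimum is 18/11 at row 2 (s2 leaves); pivot element 11/3.
Divide row 2 by 11/3; eliminate column y from the other rows.
z-row update in column s2: 0 − (-20/3)·(3/11) = 20/11.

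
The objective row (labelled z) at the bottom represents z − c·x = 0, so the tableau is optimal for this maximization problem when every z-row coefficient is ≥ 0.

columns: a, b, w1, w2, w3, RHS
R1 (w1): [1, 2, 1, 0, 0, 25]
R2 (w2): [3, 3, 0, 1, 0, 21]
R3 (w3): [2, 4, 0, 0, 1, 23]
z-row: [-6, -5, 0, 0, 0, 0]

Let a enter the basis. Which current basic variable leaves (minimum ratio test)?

w2

Column a entries and ratios — w1: 25/1 = 25; w2: 21/3 = 7; w3: 23/2 = 23/2.
Smallest ratio is 7 in the row of w2, so w2 leaves.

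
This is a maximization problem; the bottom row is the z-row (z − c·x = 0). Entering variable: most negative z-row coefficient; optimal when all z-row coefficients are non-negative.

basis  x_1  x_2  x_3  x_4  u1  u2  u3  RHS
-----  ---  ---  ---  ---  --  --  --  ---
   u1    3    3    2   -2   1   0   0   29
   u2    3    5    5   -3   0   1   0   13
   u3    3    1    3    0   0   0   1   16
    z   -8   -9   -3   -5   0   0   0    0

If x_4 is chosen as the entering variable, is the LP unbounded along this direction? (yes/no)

yes

Every constraint-row entry in column x_4 is ≤ 0, so increasing x_4 is unbounded.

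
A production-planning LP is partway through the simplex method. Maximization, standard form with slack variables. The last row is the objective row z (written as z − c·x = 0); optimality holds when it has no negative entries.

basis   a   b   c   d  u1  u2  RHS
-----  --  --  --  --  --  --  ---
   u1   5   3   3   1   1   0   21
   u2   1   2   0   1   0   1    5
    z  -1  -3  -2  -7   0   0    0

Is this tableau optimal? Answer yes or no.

The z-row has a negative entry -7 in column d, so it is not optimal.

no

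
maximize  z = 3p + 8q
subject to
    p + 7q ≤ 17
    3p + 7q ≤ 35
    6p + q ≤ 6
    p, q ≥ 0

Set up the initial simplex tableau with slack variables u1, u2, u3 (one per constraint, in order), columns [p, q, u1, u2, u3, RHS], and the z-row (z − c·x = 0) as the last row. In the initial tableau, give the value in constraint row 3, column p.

6

Constraint 3 has coefficient 6 on p.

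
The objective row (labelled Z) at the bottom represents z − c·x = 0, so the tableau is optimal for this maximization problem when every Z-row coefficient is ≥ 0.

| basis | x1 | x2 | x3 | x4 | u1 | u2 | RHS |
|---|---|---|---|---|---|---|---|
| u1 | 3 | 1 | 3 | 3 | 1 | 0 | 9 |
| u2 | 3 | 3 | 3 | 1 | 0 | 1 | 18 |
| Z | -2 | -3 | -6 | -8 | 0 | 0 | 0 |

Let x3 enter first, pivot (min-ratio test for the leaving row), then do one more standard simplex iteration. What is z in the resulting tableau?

24

Ratio test on column x3 — row 1: 9/3 = 3; row 2: 18/3 = 6. Minimum is 3 at row 1 (u1 leaves); pivot element 3.
Pivot on row 1; the Z-row RHS becomes 0 − (-6)·3 = 18.
Next entering variable (most negative Z-row entry -2): x4.
Ratio test on column x4 — row 1: 3/1 = 3; row 2: entry -2 ≤ 0. Minimum is 3 at row 1 (x3 leaves); pivot element 1.
After the second pivot the Z-row RHS is 18 − (-2)·3 = 24.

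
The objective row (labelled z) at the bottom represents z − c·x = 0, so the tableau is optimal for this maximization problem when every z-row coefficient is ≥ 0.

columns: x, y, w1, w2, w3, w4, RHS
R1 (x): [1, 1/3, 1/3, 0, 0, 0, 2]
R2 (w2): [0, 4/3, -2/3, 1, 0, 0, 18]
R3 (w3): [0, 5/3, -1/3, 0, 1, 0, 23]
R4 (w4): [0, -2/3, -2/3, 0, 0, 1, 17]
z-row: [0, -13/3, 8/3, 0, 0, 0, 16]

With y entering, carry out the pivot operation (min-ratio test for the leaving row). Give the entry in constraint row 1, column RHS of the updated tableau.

Ratio test on column y — row 1: 2/(1/3) = 6; row 2: 18/(4/3) = 27/2; row 3: 23/(5/3) = 69/5; row 4: entry -2/3 ≤ 0. Minimum is 6 at row 1 (x leaves); pivot element 1/3.
Divide row 1 by 1/3; eliminate column y from the other rows.
In the new row 1, the RHS entry is the old entry divided by the pivot: 2/(1/3) = 6.

6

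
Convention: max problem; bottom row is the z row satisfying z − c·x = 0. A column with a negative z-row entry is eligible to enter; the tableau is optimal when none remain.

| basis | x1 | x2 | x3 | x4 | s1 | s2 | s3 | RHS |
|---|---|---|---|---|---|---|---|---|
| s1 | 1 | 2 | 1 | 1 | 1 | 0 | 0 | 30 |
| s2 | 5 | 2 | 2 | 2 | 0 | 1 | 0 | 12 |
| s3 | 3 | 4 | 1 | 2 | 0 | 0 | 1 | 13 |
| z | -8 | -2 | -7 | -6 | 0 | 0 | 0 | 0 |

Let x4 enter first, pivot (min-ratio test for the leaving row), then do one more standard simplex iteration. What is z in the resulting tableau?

Ratio test on column x4 — row 1: 30/1 = 30; row 2: 12/2 = 6; row 3: 13/2 = 13/2. Minimum is 6 at row 2 (s2 leaves); pivot element 2.
Pivot on row 2; the z-row RHS becomes 0 − (-6)·6 = 36.
Next entering variable (most negative z-row entry -1): x3.
Ratio test on column x3 — row 1: entry 0 ≤ 0; row 2: 6/1 = 6; row 3: entry -1 ≤ 0. Minimum is 6 at row 2 (x4 leaves); pivot element 1.
After the second pivot the z-row RHS is 36 − (-1)·6 = 42.

42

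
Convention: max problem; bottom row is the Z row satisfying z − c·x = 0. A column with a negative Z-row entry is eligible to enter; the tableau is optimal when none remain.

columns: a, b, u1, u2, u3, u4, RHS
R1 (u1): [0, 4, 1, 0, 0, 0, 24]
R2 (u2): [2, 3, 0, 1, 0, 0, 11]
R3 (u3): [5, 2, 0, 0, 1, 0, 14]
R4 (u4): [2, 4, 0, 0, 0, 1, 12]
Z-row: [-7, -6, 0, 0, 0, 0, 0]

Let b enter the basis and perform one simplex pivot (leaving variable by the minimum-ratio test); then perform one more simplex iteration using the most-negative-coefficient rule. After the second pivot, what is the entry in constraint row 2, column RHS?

1

Ratio test on column b — row 1: 24/4 = 6; row 2: 11/3 = 11/3; row 3: 14/2 = 7; row 4: 12/4 = 3. Minimum is 3 at row 4 (u4 leaves); pivot element 4.
Divide row 4 by 4; eliminate column b from the other rows.
Second iteration: most negative Z-row entry is -4 in column a, so a enters.
Ratio test on column a — row 1: entry -2 ≤ 0; row 2: 2/(1/2) = 4; row 3: 8/4 = 2; row 4: 3/(1/2) = 6. Minimum is 2 at row 3 (u3 leaves); pivot element 4.
Divide row 3 by 4; eliminate column a from the other rows.
After both pivots, the entry at constraint row 2, column RHS is 1.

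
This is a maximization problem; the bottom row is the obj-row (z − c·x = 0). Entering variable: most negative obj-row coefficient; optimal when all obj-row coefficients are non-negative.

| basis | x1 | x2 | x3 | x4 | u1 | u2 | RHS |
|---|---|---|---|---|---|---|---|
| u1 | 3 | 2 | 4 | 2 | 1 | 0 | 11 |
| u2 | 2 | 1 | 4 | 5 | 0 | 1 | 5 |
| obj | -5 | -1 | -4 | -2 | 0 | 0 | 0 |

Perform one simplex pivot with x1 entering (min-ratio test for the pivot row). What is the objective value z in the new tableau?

Ratio test on column x1 — row 1: 11/3 = 11/3; row 2: 5/2 = 5/2. Minimum is 5/2 at row 2 (u2 leaves); pivot element 2.
Pivot on row 2; the obj-row RHS becomes 0 − (-5)·(5/2) = 25/2.

25/2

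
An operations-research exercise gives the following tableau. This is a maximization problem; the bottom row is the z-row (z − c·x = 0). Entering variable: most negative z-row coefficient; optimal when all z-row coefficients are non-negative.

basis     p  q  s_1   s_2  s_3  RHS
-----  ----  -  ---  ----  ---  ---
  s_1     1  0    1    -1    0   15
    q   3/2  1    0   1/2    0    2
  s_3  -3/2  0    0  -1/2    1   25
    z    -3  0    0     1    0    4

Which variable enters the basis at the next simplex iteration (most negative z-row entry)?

Negative z-row entries: p: -3.
The most negative is -3 in column p, so p enters.

p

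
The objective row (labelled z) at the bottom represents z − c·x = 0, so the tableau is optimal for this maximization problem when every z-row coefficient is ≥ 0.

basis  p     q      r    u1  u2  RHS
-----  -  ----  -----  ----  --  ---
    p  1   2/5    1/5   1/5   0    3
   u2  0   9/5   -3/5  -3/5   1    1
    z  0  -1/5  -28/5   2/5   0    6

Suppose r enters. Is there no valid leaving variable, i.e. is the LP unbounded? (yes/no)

Column r has positive entries in row(s) 1, so the ratio test bounds it — not unbounded.

no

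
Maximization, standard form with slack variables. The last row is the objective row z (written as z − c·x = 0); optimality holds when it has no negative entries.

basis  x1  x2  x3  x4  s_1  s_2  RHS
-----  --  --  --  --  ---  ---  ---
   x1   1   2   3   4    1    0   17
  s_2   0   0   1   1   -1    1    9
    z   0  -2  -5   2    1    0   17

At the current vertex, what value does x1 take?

x1 is basic (row 1); its value is the RHS of that row, 17.

17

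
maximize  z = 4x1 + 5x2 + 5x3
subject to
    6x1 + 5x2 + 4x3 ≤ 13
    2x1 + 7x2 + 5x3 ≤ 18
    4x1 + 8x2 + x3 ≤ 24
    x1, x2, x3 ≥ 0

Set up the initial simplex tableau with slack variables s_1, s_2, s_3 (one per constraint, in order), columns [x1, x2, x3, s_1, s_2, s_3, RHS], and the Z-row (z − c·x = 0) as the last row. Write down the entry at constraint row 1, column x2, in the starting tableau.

5

Constraint 1 has coefficient 5 on x2.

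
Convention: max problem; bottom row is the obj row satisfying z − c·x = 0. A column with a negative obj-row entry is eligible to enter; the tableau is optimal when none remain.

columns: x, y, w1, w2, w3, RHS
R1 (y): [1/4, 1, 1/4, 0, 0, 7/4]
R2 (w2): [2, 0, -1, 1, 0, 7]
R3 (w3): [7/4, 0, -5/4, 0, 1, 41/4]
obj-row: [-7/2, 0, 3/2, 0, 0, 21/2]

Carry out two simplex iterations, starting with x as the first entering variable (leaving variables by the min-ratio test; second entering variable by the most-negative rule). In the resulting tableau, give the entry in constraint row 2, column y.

Ratio test on column x — row 1: (7/4)/(1/4) = 7; row 2: 7/2 = 7/2; row 3: (41/4)/(7/4) = 41/7. Minimum is 7/2 at row 2 (w2 leaves); pivot element 2.
Divide row 2 by 2; eliminate column x from the other rows.
Second iteration: most negative obj-row entry is -1/4 in column w1, so w1 enters.
Ratio test on column w1 — row 1: (7/8)/(3/8) = 7/3; row 2: entry -1/2 ≤ 0; row 3: entry -3/8 ≤ 0. Minimum is 7/3 at row 1 (y leaves); pivot element 3/8.
Divide row 1 by 3/8; eliminate column w1 from the other rows.
After both pivots, the entry at constraint row 2, column y is 4/3.

4/3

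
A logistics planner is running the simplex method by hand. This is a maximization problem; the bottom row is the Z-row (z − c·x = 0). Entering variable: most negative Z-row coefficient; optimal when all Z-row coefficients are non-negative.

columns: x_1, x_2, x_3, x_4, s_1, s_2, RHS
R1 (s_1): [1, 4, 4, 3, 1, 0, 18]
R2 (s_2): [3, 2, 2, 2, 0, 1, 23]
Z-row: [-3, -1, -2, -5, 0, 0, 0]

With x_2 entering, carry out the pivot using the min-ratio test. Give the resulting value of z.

Ratio test on column x_2 — row 1: 18/4 = 9/2; row 2: 23/2 = 23/2. Minimum is 9/2 at row 1 (s_1 leaves); pivot element 4.
Pivot on row 1; the Z-row RHS becomes 0 − (-1)·(9/2) = 9/2.

9/2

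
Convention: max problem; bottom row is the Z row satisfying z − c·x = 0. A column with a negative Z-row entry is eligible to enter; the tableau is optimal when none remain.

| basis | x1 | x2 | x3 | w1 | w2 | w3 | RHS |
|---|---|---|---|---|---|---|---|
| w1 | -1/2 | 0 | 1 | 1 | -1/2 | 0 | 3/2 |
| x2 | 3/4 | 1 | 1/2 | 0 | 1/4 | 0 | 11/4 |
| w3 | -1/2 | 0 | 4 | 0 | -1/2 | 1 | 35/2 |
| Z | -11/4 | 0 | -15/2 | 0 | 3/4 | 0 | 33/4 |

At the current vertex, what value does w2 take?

0

w2 is not in the basis, so in the current basic feasible solution w2 = 0.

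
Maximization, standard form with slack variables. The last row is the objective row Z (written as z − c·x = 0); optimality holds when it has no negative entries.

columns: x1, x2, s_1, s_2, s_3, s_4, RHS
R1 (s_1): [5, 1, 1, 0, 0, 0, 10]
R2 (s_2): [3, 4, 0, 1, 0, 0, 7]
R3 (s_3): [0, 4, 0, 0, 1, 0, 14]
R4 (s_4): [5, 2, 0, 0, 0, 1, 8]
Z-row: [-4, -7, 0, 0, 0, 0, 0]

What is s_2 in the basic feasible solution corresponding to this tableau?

7

s_2 is basic (row 2); its value is the RHS of that row, 7.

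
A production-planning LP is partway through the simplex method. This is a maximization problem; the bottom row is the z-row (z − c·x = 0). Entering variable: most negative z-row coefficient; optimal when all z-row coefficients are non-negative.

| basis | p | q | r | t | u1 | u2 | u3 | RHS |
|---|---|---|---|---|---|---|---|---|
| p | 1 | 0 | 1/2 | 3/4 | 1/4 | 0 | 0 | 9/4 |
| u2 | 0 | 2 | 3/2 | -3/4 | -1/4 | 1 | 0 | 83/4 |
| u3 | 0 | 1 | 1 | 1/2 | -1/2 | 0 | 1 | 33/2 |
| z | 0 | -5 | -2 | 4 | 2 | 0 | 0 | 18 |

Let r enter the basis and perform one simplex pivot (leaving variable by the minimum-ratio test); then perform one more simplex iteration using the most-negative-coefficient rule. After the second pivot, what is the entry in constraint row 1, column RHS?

9/2

Ratio test on column r — row 1: (9/4)/(1/2) = 9/2; row 2: (83/4)/(3/2) = 83/6; row 3: (33/2)/1 = 33/2. Minimum is 9/2 at row 1 (p leaves); pivot element 1/2.
Divide row 1 by 1/2; eliminate column r from the other rows.
Second iteration: most negative z-row entry is -5 in column q, so q enters.
Ratio test on column q — row 1: entry 0 ≤ 0; row 2: 14/2 = 7; row 3: 12/1 = 12. Minimum is 7 at row 2 (u2 leaves); pivot element 2.
Divide row 2 by 2; eliminate column q from the other rows.
After both pivots, the entry at constraint row 1, column RHS is 9/2.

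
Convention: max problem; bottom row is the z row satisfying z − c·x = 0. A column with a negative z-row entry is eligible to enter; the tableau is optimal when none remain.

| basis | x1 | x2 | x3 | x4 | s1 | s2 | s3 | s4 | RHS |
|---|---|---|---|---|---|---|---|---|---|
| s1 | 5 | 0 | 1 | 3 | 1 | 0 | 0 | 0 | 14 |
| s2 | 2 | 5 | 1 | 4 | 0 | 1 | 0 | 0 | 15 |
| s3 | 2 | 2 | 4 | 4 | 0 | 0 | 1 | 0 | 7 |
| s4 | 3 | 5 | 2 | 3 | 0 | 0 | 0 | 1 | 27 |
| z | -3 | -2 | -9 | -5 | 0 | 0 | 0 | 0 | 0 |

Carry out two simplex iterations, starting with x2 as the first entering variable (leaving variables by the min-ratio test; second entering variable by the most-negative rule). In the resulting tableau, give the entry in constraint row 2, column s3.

-1/18

Ratio test on column x2 — row 1: entry 0 ≤ 0; row 2: 15/5 = 3; row 3: 7/2 = 7/2; row 4: 27/5 = 27/5. Minimum is 3 at row 2 (s2 leaves); pivot element 5.
Divide row 2 by 5; eliminate column x2 from the other rows.
Second iteration: most negative z-row entry is -43/5 in column x3, so x3 enters.
Ratio test on column x3 — row 1: 14/1 = 14; row 2: 3/(1/5) = 15; row 3: 1/(18/5) = 5/18; row 4: 12/1 = 12. Minimum is 5/18 at row 3 (s3 leaves); pivot element 18/5.
Divide row 3 by 18/5; eliminate column x3 from the other rows.
After both pivots, the entry at constraint row 2, column s3 is -1/18.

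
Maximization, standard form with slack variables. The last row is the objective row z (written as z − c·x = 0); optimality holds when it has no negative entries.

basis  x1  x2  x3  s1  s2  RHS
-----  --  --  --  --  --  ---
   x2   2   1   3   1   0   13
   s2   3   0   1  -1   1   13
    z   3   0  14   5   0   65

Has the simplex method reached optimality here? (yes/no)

Every z-row coefficient is ≥ 0, so the tableau is optimal.

yes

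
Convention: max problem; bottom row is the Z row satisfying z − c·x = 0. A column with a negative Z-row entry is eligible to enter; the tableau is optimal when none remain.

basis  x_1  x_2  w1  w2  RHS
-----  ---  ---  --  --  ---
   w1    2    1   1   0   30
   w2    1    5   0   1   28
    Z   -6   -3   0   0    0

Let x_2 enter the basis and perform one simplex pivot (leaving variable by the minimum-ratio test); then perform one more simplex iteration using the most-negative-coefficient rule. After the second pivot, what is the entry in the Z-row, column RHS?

Ratio test on column x_2 — row 1: 30/1 = 30; row 2: 28/5 = 28/5. Minimum is 28/5 at row 2 (w2 leaves); pivot element 5.
Divide row 2 by 5; eliminate column x_2 from the other rows.
Second iteration: most negative Z-row entry is -27/5 in column x_1, so x_1 enters.
Ratio test on column x_1 — row 1: (122/5)/(9/5) = 122/9; row 2: (28/5)/(1/5) = 28. Minimum is 122/9 at row 1 (w1 leaves); pivot element 9/5.
Divide row 1 by 9/5; eliminate column x_1 from the other rows.
After both pivots, the entry at the Z-row, column RHS is 90.

90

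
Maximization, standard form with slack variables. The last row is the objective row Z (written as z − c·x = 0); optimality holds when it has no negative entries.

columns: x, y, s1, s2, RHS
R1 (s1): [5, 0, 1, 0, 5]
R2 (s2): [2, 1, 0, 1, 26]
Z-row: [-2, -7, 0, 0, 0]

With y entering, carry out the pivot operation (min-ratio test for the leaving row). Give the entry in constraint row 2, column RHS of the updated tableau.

26

Ratio test on column y — row 1: entry 0 ≤ 0; row 2: 26/1 = 26. Minimum is 26 at row 2 (s2 leaves); pivot element 1.
Divide row 2 by 1; eliminate column y from the other rows.
In the new row 2, the RHS entry is the old entry divided by the pivot: 26/1 = 26.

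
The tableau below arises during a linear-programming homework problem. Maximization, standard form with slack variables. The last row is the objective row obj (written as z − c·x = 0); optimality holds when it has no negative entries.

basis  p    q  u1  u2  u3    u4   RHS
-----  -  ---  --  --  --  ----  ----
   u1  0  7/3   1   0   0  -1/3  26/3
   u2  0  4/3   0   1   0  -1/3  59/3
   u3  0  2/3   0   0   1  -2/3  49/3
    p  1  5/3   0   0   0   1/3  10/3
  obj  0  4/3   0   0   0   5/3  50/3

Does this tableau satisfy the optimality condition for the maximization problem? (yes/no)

Every obj-row coefficient is ≥ 0, so the tableau is optimal.

yes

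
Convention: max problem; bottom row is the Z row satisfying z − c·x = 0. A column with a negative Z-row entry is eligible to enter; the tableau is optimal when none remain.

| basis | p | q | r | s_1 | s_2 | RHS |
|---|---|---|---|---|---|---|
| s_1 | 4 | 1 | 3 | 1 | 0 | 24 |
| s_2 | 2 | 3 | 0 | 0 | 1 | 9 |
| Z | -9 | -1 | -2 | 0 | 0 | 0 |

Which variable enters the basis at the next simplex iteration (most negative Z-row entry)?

p

Negative Z-row entries: p: -9, q: -1, r: -2.
The most negative is -9 in column p, so p enters.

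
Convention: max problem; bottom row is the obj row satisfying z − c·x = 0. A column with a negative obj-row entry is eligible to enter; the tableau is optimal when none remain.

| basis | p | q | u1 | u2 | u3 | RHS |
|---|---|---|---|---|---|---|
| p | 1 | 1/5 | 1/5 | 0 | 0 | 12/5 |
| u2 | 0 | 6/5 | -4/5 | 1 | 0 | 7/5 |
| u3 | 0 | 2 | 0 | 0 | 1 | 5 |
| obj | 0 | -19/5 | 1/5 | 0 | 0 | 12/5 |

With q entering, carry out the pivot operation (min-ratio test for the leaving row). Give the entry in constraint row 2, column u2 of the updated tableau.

Ratio test on column q — row 1: (12/5)/(1/5) = 12; row 2: (7/5)/(6/5) = 7/6; row 3: 5/2 = 5/2. Minimum is 7/6 at row 2 (u2 leaves); pivot element 6/5.
Divide row 2 by 6/5; eliminate column q from the other rows.
In the new row 2, the u2 entry is the old entry divided by the pivot: 1/(6/5) = 5/6.

5/6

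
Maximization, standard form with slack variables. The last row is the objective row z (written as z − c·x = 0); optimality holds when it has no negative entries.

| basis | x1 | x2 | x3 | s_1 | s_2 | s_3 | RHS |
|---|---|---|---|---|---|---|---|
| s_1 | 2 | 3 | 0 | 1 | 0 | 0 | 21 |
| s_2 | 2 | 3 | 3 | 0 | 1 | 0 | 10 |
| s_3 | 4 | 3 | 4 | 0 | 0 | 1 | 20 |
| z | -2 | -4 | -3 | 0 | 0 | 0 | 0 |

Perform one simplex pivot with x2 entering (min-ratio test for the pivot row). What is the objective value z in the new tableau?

Ratio test on column x2 — row 1: 21/3 = 7; row 2: 10/3 = 10/3; row 3: 20/3 = 20/3. Minimum is 10/3 at row 2 (s_2 leaves); pivot element 3.
Pivot on row 2; the z-row RHS becomes 0 − (-4)·(10/3) = 40/3.

40/3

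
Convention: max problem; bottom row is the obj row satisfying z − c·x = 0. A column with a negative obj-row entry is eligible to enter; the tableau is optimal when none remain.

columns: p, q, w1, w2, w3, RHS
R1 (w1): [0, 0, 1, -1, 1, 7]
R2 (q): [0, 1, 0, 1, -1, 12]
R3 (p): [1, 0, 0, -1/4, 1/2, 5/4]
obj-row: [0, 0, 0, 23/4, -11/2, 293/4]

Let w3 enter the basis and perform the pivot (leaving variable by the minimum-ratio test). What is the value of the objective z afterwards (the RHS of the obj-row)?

Ratio test on column w3 — row 1: 7/1 = 7; row 2: entry -1 ≤ 0; row 3: (5/4)/(1/2) = 5/2. Minimum is 5/2 at row 3 (p leaves); pivot element 1/2.
Pivot on row 3; the obj-row RHS becomes 293/4 − (-11/2)·(5/2) = 87.

87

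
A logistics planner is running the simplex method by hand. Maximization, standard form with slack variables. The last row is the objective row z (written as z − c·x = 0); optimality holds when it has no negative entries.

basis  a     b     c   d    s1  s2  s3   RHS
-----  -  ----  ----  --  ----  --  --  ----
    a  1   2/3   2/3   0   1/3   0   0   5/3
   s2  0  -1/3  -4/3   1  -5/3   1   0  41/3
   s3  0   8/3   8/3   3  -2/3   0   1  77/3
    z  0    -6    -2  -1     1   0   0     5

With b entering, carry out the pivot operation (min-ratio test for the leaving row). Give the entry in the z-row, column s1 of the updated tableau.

Ratio test on column b — row 1: (5/3)/(2/3) = 5/2; row 2: entry -1/3 ≤ 0; row 3: (77/3)/(8/3) = 77/8. Minimum is 5/2 at row 1 (a leaves); pivot element 2/3.
Divide row 1 by 2/3; eliminate column b from the other rows.
z-row update in column s1: 1 − (-6)·(1/2) = 4.

4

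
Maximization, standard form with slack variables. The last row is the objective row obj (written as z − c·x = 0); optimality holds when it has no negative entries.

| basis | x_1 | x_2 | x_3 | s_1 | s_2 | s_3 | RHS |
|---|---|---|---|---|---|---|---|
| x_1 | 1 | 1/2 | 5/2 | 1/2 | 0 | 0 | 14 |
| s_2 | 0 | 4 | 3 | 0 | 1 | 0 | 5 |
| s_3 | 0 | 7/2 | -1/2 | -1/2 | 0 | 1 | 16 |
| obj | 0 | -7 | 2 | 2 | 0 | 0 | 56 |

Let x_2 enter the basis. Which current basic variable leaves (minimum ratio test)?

s_2

Column x_2 entries and ratios — x_1: 14/(1/2) = 28; s_2: 5/4 = 5/4; s_3: 16/(7/2) = 32/7.
Smallest ratio is 5/4 in the row of s_2, so s_2 leaves.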